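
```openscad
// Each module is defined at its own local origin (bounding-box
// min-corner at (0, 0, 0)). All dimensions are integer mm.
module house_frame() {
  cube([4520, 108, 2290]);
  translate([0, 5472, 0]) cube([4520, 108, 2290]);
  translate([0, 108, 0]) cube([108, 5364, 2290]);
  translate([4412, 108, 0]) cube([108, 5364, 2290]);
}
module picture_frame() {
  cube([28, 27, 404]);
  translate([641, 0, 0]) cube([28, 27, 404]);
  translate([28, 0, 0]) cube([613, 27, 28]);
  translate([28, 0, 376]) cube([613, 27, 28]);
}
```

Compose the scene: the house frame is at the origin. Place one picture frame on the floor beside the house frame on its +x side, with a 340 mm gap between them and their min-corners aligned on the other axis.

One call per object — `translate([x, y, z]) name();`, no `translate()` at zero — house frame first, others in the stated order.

house_frame();
translate([4860, 0, 0]) picture_frame();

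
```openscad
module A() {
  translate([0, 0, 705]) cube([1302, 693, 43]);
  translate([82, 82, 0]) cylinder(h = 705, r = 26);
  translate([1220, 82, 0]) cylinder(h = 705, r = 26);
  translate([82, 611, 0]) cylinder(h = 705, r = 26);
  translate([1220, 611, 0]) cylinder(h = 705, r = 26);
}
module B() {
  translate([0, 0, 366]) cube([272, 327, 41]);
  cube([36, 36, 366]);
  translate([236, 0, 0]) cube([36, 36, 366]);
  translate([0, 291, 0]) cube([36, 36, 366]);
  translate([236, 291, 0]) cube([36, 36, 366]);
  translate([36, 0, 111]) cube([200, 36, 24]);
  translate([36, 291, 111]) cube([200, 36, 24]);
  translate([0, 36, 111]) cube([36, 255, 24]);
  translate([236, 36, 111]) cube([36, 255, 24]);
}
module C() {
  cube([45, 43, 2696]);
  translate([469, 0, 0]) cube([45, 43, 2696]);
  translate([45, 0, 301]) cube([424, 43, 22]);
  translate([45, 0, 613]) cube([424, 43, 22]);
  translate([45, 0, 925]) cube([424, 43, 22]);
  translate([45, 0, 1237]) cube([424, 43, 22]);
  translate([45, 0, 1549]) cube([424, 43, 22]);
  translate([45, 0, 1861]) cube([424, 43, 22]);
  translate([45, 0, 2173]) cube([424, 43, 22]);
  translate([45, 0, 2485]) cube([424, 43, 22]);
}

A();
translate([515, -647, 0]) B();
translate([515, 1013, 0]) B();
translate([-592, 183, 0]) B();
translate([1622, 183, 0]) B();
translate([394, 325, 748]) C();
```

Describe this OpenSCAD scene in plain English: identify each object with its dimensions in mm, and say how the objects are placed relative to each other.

A is a table with a 1302×693 mm rectangular top, 43 mm thick, top surface at z = 748 mm, supported by four round legs of 52 mm diameter, each leg's bounding box inset 56 mm from the nearest pair of top edges, running from the floor.

B is a four-legged stool. The seat is 272×327 mm, 41 mm thick, top at z = 407 mm. It stands on four square legs, each 36×36 mm in cross-section, from z = 0 to the seat underside, each flush with a corner of the seat. Four stretchers, 36 mm wide and 24 mm tall, connect adjacent legs with their undersides at z = 111 mm, each running between the inner faces of the legs it joins and aligned with the legs' outer faces on the other axis.

C is a wooden ladder with two side rails of 45×43 mm section and 2696 mm height, set 514 mm apart overall. Between them run 8 rectangular rungs (43 mm deep, 22 mm thick), front faces flush with the rails' −y face. The bottom of the first rung is 301 mm above the floor and each subsequent rung is 312 mm higher than the one below.

Four stools sit around the table at the −y, +y, −x, +x sides. The ladder is on top of the table, centred.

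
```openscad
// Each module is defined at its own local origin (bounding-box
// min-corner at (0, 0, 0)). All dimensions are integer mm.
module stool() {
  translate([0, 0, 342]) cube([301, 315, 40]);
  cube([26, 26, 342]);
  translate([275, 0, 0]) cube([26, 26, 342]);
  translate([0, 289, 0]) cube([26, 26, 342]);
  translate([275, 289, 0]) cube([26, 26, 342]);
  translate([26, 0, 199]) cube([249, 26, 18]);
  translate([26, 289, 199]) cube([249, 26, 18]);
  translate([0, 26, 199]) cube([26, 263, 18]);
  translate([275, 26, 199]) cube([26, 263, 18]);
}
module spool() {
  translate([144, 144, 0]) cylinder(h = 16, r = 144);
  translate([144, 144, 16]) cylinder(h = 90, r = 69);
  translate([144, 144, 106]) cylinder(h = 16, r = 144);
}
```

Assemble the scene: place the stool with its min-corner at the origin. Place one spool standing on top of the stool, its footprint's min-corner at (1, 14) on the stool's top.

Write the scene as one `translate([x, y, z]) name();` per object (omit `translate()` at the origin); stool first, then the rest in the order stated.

stool();
translate([1, 14, 382]) spool();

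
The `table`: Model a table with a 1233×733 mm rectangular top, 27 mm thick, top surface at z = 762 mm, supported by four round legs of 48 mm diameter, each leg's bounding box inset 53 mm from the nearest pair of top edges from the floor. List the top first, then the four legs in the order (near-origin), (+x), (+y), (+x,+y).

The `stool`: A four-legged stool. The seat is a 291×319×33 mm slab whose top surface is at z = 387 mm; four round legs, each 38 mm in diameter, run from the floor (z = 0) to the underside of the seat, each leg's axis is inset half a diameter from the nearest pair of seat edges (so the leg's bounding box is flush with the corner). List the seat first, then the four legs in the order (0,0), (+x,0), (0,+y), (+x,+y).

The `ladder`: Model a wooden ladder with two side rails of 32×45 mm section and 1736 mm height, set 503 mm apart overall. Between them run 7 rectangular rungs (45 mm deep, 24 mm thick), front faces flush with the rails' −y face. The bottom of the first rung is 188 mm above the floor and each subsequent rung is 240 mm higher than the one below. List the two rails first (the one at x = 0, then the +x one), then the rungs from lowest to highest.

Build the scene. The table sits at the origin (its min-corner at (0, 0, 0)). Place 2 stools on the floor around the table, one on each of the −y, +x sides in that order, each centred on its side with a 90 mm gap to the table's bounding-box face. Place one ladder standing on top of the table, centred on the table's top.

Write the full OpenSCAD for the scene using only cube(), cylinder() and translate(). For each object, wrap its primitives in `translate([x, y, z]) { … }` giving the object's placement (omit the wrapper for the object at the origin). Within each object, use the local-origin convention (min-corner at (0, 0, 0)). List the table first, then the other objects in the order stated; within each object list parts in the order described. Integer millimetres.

translate([0, 0, 735]) cube([1233, 733, 27]);
translate([77, 77, 0]) cylinder(h = 735, r = 24);
translate([1156, 77, 0]) cylinder(h = 735, r = 24);
translate([77, 656, 0]) cylinder(h = 735, r = 24);
translate([1156, 656, 0]) cylinder(h = 735, r = 24);
translate([471, -409, 0]) {
  translate([0, 0, 354]) cube([291, 319, 33]);
  translate([19, 19, 0]) cylinder(h = 354, r = 19);
  translate([272, 19, 0]) cylinder(h = 354, r = 19);
  translate([19, 300, 0]) cylinder(h = 354, r = 19);
  translate([272, 300, 0]) cylinder(h = 354, r = 19);
}
translate([1323, 207, 0]) {
  translate([0, 0, 354]) cube([291, 319, 33]);
  translate([19, 19, 0]) cylinder(h = 354, r = 19);
  translate([272, 19, 0]) cylinder(h = 354, r = 19);
  translate([19, 300, 0]) cylinder(h = 354, r = 19);
  translate([272, 300, 0]) cylinder(h = 354, r = 19);
}
translate([365, 344, 762]) {
  cube([32, 45, 1736]);
  translate([471, 0, 0]) cube([32, 45, 1736]);
  translate([32, 0, 188]) cube([439, 45, 24]);
  translate([32, 0, 428]) cube([439, 45, 24]);
  translate([32, 0, 668]) cube([439, 45, 24]);
  translate([32, 0, 908]) cube([439, 45, 24]);
  translate([32, 0, 1148]) cube([439, 45, 24]);
  translate([32, 0, 1388]) cube([439, 45, 24]);
  translate([32, 0, 1628]) cube([439, 45, 24]);
}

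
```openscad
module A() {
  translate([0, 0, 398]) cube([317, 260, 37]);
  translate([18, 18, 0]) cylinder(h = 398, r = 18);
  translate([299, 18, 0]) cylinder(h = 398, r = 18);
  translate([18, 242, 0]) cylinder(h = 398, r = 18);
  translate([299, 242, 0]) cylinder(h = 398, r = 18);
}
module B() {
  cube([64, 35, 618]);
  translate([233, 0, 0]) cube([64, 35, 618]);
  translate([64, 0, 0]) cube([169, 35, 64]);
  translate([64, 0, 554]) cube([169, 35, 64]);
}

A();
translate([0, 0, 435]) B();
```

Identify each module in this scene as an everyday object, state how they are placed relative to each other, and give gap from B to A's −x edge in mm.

The picture frame's min-x is at 0; the stool's min-x is 0; gap = 0 mm.

A is a stool. B is a picture frame. The picture frame is on top of the stool. The gap from the picture frame to the stool's −x edge is 0 mm.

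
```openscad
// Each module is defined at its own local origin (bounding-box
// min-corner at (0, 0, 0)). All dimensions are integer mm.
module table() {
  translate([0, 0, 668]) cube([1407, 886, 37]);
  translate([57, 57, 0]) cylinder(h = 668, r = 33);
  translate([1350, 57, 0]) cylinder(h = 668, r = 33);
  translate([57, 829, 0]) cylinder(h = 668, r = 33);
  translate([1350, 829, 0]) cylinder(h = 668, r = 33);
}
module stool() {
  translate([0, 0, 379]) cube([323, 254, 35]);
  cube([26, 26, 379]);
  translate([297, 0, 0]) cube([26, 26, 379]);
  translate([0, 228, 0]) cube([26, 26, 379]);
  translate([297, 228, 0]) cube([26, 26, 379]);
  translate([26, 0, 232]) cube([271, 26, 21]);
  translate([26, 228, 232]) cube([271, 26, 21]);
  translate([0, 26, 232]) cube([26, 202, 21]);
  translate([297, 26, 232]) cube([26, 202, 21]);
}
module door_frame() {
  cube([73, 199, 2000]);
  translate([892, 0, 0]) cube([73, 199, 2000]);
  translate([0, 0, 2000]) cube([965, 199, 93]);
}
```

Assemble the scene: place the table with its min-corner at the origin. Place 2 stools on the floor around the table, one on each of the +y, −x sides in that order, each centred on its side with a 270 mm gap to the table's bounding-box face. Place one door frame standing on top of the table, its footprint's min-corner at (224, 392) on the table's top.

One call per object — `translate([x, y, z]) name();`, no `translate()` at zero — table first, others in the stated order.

table();
translate([542, 1156, 0]) stool();
translate([-593, 316, 0]) stool();
translate([224, 392, 705]) door_frame();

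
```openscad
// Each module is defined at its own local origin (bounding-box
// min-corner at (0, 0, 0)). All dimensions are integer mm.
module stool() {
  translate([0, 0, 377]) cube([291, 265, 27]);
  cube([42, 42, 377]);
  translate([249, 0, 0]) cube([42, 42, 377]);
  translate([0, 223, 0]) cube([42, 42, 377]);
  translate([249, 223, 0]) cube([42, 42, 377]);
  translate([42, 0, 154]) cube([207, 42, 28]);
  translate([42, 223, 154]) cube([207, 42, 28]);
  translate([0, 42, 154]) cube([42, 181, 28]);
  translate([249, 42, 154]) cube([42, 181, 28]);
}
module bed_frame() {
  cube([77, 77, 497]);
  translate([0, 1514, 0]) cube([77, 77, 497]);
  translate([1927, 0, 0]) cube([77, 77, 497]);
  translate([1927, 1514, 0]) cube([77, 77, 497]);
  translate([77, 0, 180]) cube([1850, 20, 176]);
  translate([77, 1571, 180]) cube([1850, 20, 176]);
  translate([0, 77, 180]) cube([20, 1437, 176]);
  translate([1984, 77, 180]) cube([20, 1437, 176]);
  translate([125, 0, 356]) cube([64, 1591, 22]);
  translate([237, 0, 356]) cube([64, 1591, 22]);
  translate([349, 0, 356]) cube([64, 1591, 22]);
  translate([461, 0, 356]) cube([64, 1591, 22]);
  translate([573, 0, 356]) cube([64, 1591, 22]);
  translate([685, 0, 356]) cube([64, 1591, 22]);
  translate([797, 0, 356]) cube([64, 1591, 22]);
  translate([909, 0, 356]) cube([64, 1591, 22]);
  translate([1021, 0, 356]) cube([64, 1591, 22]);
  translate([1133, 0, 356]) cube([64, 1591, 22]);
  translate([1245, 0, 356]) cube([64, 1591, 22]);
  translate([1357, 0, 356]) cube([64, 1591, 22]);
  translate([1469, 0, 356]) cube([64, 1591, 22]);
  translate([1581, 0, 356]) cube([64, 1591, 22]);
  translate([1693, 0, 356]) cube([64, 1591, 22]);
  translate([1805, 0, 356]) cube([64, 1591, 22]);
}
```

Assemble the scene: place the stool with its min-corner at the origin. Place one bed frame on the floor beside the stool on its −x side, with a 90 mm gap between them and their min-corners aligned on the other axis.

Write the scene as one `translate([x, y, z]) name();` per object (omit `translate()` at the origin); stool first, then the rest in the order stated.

stool();
translate([-2094, 0, 0]) bed_frame();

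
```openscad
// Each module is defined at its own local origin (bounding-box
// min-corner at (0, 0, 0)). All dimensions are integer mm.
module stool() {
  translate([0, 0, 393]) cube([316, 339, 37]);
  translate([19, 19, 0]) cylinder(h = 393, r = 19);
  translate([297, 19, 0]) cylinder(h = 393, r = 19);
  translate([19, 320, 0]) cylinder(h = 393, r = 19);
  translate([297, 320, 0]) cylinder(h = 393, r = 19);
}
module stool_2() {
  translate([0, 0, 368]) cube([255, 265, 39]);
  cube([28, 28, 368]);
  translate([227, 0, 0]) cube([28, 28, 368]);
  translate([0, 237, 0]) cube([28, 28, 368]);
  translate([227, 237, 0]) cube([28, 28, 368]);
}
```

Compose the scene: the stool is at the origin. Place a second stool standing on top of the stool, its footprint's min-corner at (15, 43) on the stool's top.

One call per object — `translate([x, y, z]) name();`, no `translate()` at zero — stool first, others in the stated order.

stool();
translate([15, 43, 430]) stool_2();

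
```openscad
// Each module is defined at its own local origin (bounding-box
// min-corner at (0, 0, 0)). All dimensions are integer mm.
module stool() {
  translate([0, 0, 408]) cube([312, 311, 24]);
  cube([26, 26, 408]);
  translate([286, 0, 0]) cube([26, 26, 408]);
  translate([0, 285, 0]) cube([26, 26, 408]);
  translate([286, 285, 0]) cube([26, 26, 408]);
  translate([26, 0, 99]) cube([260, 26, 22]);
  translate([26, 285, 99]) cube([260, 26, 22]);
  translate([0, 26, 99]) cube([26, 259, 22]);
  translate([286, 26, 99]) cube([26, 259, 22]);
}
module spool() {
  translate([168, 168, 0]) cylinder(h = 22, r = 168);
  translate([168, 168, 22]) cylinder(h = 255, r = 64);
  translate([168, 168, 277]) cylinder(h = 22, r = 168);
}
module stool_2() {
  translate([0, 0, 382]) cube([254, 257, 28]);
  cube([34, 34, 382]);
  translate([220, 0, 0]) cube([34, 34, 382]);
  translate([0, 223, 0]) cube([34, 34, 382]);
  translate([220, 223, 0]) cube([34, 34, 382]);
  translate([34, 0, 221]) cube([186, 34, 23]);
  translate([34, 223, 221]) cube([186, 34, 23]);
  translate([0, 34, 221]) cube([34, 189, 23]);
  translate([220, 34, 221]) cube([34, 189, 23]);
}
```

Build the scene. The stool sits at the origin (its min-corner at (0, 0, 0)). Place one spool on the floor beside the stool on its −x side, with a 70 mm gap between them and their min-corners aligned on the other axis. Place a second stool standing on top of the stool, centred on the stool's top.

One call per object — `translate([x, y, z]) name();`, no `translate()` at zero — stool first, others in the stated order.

stool();
translate([-406, 0, 0]) spool();
translate([29, 27, 432]) stool_2();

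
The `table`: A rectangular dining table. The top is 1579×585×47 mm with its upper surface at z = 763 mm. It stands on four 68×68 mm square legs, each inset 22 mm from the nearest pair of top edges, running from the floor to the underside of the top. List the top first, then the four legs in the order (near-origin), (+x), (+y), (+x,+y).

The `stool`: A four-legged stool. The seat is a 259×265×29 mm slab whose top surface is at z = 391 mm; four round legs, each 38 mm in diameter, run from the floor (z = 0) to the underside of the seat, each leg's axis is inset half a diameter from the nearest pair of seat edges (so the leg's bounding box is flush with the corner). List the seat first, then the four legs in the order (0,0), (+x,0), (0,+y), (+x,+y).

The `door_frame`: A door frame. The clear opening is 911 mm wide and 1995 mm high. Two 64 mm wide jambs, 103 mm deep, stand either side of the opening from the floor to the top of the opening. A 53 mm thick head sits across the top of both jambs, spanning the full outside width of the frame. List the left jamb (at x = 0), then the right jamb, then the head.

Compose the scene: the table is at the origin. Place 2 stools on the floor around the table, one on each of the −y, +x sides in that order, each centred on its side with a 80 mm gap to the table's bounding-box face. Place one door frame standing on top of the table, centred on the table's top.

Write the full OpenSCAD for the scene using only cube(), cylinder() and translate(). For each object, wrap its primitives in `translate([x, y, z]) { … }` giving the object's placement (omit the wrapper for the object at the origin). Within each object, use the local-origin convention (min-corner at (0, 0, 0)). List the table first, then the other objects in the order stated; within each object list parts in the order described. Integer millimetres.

translate([0, 0, 716]) cube([1579, 585, 47]);
translate([22, 22, 0]) cube([68, 68, 716]);
translate([1489, 22, 0]) cube([68, 68, 716]);
translate([22, 495, 0]) cube([68, 68, 716]);
translate([1489, 495, 0]) cube([68, 68, 716]);
translate([660, -345, 0]) {
  translate([0, 0, 362]) cube([259, 265, 29]);
  translate([19, 19, 0]) cylinder(h = 362, r = 19);
  translate([240, 19, 0]) cylinder(h = 362, r = 19);
  translate([19, 246, 0]) cylinder(h = 362, r = 19);
  translate([240, 246, 0]) cylinder(h = 362, r = 19);
}
translate([1659, 160, 0]) {
  translate([0, 0, 362]) cube([259, 265, 29]);
  translate([19, 19, 0]) cylinder(h = 362, r = 19);
  translate([240, 19, 0]) cylinder(h = 362, r = 19);
  translate([19, 246, 0]) cylinder(h = 362, r = 19);
  translate([240, 246, 0]) cylinder(h = 362, r = 19);
}
translate([270, 241, 763]) {
  cube([64, 103, 1995]);
  translate([975, 0, 0]) cube([64, 103, 1995]);
  translate([0, 0, 1995]) cube([1039, 103, 53]);
}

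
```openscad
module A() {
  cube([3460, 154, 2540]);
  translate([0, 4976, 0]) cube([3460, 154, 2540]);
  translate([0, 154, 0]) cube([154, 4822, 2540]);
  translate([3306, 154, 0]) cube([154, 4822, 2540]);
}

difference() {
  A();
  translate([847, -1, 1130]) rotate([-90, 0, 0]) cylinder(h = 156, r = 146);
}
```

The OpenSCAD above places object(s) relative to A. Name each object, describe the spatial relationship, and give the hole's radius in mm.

The subtracted cylinder has r = 146 mm.

A is a house frame. The house frame has a circular hole through its front wall. The hole's radius is 146 mm.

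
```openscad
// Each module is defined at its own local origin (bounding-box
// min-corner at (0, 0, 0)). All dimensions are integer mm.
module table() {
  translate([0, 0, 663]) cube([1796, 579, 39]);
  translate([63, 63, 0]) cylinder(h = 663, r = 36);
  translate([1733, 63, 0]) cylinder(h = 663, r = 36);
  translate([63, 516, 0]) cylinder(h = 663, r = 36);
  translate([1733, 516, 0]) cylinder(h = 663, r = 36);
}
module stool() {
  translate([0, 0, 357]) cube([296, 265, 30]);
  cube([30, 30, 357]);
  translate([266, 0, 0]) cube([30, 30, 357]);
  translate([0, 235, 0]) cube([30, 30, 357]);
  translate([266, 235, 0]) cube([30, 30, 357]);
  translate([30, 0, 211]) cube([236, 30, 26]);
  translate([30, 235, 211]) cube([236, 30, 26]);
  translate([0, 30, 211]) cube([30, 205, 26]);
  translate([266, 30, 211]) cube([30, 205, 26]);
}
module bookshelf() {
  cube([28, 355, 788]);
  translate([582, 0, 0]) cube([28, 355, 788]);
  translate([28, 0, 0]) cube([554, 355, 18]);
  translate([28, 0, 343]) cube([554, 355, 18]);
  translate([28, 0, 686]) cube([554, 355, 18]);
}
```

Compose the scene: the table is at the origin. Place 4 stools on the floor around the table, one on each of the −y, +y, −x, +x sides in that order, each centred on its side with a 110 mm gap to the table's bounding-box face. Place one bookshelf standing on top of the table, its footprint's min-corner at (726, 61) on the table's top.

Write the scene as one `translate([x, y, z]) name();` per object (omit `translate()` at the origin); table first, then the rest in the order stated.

table();
translate([750, -375, 0]) stool();
translate([750, 689, 0]) stool();
translate([-406, 157, 0]) stool();
translate([1906, 157, 0]) stool();
translate([726, 61, 702]) bookshelf();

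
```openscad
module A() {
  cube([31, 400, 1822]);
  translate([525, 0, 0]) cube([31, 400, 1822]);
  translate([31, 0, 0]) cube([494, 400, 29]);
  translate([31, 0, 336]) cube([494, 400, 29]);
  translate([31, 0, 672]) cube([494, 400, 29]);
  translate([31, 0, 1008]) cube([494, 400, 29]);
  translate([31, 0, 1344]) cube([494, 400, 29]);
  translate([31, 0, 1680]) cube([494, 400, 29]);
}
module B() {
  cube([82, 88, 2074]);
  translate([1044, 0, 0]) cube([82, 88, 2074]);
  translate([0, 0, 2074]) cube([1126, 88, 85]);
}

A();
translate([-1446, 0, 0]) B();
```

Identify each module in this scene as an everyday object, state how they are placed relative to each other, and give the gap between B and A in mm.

The door frame's nearest face is 320 mm from the bookshelf's −x face.

A is a bookshelf. B is a door frame. The door frame is on the floor beside the bookshelf on its −x side. The gap between the door frame and the bookshelf is 320 mm.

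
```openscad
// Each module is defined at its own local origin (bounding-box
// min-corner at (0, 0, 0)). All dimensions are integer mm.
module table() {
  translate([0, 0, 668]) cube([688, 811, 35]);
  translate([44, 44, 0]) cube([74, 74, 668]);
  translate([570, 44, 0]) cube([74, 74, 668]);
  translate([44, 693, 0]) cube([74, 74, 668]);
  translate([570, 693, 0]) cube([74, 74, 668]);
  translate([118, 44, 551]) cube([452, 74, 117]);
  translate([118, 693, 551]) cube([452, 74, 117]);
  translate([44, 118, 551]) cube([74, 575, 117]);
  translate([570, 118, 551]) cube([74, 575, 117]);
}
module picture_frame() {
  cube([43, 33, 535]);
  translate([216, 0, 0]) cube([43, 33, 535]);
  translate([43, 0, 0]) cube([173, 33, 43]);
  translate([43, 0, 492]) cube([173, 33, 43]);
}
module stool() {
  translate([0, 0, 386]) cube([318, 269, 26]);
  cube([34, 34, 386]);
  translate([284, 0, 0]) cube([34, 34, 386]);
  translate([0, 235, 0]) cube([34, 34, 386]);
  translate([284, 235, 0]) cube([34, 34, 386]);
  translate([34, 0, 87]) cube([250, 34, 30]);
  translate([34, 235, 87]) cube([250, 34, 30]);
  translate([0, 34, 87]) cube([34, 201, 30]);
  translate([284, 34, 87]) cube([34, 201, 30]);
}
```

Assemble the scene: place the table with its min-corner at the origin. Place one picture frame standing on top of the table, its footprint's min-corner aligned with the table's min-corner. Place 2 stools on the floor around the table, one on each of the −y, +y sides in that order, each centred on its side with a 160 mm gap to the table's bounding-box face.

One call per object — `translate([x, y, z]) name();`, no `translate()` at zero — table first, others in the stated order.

table();
translate([0, 0, 703]) picture_frame();
translate([185, -429, 0]) stool();
translate([185, 971, 0]) stool();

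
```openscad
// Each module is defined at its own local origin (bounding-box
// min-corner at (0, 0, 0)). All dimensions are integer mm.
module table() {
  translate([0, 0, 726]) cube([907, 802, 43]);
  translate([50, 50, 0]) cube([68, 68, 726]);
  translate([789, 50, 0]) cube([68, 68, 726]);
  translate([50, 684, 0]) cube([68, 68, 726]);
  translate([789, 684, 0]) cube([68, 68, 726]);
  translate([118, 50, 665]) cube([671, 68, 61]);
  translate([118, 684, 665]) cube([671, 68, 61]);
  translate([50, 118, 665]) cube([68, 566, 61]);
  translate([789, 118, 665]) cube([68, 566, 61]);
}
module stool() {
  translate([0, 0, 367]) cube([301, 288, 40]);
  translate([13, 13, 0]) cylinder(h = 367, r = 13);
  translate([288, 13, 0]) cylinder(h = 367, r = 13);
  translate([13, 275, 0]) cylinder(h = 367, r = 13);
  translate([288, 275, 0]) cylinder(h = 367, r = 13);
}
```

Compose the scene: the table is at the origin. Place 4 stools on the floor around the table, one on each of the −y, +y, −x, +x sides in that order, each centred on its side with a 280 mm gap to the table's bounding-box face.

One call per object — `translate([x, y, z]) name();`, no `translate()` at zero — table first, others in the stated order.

table();
translate([303, -568, 0]) stool();
translate([303, 1082, 0]) stool();
translate([-581, 257, 0]) stool();
translate([1187, 257, 0]) stool();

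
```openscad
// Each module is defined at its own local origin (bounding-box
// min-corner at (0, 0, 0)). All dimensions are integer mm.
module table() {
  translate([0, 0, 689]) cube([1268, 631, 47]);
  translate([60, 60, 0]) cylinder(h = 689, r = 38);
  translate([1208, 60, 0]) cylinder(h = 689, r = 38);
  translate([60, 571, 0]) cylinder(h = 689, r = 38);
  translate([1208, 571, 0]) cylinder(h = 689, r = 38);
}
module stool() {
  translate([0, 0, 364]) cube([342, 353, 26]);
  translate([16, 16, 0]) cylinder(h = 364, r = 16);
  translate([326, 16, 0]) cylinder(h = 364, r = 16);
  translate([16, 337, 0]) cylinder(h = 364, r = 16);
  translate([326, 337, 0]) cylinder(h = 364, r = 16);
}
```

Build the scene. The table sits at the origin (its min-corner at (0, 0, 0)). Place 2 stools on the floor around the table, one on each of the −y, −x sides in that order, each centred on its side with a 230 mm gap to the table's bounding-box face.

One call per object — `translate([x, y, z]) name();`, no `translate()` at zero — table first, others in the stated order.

table();
translate([463, -583, 0]) stool();
translate([-572, 139, 0]) stool();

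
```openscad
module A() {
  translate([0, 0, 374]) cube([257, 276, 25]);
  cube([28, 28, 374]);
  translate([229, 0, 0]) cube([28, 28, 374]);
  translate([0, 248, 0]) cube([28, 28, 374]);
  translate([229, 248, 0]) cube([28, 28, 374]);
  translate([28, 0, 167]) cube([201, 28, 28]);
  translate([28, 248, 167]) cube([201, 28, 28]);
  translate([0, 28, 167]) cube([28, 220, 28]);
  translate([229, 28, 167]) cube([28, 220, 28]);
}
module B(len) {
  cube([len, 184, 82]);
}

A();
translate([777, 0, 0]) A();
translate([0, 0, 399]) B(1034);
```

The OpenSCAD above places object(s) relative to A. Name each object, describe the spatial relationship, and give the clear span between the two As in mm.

Second stool starts at x = 777; first ends at x = 257; clear span = 777 − 257 = 520 mm.

A is a stool. B is a beam. A beam spans the tops of two stools. The clear span between the two stools is 520 mm.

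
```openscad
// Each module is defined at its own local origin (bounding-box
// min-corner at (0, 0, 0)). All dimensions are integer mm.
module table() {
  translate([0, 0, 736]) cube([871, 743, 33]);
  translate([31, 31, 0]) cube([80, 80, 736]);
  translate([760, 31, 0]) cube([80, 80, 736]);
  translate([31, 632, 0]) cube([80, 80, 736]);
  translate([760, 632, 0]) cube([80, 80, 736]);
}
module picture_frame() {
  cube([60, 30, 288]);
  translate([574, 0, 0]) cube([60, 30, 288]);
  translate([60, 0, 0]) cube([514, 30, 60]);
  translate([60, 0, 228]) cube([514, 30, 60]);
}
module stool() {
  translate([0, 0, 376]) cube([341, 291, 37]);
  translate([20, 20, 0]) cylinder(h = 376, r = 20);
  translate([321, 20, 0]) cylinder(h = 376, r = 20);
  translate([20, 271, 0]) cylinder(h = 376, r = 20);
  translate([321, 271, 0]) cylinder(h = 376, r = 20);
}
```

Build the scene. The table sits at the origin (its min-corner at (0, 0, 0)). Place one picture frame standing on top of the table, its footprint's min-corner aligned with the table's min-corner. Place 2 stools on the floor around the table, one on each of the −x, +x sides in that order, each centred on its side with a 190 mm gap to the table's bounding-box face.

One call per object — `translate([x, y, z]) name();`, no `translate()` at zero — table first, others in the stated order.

table();
translate([0, 0, 769]) picture_frame();
translate([-531, 226, 0]) stool();
translate([1061, 226, 0]) stool();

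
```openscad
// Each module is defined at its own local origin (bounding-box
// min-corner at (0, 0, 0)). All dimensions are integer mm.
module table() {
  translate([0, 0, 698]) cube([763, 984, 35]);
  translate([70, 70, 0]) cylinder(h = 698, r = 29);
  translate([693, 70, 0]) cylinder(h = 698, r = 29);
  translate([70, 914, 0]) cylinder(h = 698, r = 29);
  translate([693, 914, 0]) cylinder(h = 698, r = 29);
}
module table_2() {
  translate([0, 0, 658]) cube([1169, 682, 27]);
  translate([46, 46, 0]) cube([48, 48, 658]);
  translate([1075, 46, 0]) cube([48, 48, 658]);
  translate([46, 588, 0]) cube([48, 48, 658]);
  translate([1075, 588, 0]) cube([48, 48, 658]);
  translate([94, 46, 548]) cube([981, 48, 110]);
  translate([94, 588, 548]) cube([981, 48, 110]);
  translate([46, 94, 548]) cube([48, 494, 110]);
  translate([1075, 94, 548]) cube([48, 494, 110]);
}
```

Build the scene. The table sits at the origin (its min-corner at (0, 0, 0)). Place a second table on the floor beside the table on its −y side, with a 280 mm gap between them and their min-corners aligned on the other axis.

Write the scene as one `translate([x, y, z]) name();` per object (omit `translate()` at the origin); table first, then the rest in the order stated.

table();
translate([0, -962, 0]) table_2();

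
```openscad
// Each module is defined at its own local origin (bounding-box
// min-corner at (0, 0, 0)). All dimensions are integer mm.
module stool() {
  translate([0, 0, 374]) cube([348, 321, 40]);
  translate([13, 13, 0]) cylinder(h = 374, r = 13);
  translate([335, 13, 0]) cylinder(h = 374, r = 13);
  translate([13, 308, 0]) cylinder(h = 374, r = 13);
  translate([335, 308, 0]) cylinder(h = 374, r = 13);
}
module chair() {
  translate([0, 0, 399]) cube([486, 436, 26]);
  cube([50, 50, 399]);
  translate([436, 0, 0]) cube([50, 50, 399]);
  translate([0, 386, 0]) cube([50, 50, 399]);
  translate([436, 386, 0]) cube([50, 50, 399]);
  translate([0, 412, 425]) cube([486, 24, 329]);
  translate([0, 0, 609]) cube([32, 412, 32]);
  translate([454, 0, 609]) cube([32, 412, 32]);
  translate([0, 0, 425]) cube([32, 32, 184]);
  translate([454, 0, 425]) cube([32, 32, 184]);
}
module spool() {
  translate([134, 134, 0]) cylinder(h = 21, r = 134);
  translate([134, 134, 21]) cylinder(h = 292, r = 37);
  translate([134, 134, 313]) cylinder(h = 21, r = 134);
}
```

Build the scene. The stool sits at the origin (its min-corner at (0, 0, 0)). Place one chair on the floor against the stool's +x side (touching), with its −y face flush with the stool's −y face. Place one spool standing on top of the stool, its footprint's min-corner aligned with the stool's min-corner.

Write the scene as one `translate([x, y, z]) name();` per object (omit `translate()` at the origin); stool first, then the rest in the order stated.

stool();
translate([348, 0, 0]) chair();
translate([0, 0, 414]) spool();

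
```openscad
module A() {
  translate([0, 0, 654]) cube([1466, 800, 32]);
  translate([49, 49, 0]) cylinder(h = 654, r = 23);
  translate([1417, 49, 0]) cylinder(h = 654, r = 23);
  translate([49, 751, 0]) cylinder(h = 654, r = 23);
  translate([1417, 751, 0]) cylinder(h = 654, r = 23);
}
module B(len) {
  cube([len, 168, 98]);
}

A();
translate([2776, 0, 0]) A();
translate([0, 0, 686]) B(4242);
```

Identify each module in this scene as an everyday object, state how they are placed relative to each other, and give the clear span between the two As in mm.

Second table starts at x = 2776; first ends at x = 1466; clear span = 2776 − 1466 = 1310 mm.

A is a table. B is a beam. A beam spans the tops of two tables. The clear span between the two tables is 1310 mm.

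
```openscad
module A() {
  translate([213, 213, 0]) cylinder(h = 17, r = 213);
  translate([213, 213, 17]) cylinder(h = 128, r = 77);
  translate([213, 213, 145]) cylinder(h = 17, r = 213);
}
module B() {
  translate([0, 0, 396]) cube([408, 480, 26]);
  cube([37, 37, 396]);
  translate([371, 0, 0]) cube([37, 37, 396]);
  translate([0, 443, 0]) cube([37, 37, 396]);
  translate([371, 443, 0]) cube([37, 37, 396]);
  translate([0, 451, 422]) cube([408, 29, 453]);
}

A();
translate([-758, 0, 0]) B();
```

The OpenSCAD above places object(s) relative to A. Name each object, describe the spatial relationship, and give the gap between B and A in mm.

The chair's nearest face is 350 mm from the spool's −x face.

A is a spool. B is a chair. The chair is on the floor beside the spool on its −x side. The gap between the chair and the spool is 350 mm.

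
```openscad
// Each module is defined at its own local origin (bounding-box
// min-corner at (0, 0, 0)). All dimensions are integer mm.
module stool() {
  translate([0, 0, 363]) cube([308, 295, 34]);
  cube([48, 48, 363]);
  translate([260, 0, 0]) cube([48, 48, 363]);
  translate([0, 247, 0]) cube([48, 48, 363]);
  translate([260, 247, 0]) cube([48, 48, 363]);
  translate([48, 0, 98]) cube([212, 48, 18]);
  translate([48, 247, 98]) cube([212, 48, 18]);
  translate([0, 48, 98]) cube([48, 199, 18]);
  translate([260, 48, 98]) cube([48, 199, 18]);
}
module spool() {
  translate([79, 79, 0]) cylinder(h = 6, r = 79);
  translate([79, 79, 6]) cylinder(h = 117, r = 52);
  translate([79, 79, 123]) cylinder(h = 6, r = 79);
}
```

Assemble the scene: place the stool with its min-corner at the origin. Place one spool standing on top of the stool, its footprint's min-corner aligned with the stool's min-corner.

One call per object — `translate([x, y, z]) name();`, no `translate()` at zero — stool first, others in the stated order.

stool();
translate([0, 0, 397]) spool();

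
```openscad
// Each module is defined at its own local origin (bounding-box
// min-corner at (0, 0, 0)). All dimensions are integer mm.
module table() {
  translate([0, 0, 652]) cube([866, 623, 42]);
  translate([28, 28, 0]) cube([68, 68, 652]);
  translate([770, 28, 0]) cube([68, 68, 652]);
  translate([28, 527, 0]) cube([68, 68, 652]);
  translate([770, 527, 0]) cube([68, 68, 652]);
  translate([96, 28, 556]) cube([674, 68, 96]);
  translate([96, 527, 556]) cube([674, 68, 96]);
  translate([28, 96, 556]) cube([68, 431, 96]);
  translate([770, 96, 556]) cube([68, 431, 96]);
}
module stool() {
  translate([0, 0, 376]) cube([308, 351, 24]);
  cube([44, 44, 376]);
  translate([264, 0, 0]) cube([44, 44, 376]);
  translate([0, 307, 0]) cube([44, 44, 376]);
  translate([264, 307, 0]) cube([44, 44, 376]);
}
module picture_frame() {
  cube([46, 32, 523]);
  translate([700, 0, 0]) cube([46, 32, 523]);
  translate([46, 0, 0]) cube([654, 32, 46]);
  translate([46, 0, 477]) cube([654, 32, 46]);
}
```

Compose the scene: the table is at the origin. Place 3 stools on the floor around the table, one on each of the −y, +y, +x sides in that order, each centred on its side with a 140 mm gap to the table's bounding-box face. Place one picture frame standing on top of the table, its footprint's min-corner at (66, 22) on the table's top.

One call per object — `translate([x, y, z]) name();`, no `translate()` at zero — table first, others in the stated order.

table();
translate([279, -491, 0]) stool();
translate([279, 763, 0]) stool();
translate([1006, 136, 0]) stool();
translate([66, 22, 694]) picture_frame();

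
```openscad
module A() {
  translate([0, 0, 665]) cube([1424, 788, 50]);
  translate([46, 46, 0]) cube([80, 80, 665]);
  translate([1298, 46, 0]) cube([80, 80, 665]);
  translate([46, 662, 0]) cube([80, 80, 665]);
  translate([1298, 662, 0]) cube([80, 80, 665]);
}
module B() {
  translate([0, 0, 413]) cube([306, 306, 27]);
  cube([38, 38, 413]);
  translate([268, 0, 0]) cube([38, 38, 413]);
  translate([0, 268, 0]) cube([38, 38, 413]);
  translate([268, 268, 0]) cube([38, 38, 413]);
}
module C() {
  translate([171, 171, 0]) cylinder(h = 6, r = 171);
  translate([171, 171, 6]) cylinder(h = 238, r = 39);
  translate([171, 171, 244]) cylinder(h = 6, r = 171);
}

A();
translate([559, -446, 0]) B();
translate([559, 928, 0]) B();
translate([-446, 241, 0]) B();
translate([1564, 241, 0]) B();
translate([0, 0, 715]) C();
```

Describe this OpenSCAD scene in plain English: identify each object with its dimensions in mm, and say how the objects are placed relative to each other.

A is a table: top 1424 mm (x) × 788 mm (y), 50 mm thick, upper face at z = 715 mm, on four 80×80 mm square legs, each inset 46 mm from the nearest pair of top edges, running from z = 0 to the bottom of the top.

B is a four-legged stool. The seat is a 306×306×27 mm slab whose top surface is at z = 440 mm; four square legs, each 38×38 mm in cross-section, run from the floor (z = 0) to the underside of the seat, each flush with a corner of the seat.

C is a spool: two coaxial disc flanges of radius 171 mm and thickness 6 mm, joined by a core cylinder of radius 39 mm and height 238 mm. The lower flange rests on z = 0 and the three cylinders share a vertical axis.

Four stools sit around the table at the −y, +y, −x, +x sides. The spool is on top of the table.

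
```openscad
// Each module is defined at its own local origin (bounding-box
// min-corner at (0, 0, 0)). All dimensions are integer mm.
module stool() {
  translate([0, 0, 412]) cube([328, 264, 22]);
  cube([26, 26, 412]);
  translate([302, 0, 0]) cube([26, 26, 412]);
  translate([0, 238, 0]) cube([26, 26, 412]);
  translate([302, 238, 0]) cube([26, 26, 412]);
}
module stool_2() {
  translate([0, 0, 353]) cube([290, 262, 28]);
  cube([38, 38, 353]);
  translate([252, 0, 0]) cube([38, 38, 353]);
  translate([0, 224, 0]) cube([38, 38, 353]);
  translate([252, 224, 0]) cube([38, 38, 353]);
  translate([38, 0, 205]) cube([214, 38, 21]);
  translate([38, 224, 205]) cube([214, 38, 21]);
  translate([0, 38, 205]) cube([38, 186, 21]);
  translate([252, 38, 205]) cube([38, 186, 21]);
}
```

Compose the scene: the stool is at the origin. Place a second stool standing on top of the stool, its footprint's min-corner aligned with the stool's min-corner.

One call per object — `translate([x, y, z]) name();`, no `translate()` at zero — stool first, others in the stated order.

stool();
translate([0, 0, 434]) stool_2();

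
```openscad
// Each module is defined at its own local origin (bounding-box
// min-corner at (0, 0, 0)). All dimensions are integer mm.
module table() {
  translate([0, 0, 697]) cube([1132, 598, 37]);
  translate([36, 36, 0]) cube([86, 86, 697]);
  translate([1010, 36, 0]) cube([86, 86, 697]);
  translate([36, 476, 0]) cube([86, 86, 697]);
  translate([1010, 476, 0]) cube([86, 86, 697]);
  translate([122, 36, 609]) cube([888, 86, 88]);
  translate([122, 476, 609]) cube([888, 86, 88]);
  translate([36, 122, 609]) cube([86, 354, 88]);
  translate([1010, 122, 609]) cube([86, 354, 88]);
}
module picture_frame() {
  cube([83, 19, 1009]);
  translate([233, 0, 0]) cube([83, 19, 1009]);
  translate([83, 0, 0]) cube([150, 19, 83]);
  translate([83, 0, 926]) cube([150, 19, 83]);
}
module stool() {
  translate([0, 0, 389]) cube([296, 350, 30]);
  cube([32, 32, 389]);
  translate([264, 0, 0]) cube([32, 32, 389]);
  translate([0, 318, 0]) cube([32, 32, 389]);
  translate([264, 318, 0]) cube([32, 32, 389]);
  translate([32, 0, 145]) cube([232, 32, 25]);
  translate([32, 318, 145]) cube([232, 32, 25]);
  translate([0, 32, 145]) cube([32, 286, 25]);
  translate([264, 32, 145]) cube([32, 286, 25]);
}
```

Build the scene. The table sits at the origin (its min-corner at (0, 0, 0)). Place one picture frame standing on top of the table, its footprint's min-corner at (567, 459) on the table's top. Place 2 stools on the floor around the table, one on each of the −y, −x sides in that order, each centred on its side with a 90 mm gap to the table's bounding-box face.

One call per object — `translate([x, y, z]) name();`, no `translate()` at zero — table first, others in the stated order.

table();
translate([567, 459, 734]) picture_frame();
translate([418, -440, 0]) stool();
translate([-386, 124, 0]) stool();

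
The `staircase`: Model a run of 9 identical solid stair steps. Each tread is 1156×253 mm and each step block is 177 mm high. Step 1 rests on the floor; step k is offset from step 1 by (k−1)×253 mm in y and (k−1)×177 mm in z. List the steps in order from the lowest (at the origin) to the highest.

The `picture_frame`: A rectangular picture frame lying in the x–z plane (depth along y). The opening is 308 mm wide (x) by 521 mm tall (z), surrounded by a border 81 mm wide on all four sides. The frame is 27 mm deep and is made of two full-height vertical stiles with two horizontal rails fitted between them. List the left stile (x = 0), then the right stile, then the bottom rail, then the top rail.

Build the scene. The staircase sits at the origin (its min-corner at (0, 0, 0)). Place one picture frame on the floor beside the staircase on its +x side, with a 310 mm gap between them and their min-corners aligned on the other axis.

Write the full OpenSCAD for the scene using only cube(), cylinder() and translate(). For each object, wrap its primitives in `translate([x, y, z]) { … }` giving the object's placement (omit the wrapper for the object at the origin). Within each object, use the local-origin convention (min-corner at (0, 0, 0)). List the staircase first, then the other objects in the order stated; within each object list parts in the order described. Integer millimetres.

cube([1156, 253, 177]);
translate([0, 253, 177]) cube([1156, 253, 177]);
translate([0, 506, 354]) cube([1156, 253, 177]);
translate([0, 759, 531]) cube([1156, 253, 177]);
translate([0, 1012, 708]) cube([1156, 253, 177]);
translate([0, 1265, 885]) cube([1156, 253, 177]);
translate([0, 1518, 1062]) cube([1156, 253, 177]);
translate([0, 1771, 1239]) cube([1156, 253, 177]);
translate([0, 2024, 1416]) cube([1156, 253, 177]);
translate([1466, 0, 0]) {
  cube([81, 27, 683]);
  translate([389, 0, 0]) cube([81, 27, 683]);
  translate([81, 0, 0]) cube([308, 27, 81]);
  translate([81, 0, 602]) cube([308, 27, 81]);
}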